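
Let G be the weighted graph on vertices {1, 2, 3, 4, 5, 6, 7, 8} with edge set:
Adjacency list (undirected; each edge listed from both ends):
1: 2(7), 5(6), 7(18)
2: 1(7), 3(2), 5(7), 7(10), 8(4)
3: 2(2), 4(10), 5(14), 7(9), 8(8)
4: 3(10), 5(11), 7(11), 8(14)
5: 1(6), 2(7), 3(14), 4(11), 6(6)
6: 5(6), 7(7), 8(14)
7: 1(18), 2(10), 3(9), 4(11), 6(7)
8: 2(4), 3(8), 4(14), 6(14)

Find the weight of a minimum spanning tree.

Sort edges by weight, then run Kruskal:
2—3 (2): add — endpoints in different components.
2—8 (4): add — endpoints in different components.
1—5 (6): add — endpoints in different components.
5—6 (6): add — endpoints in different components.
1—2 (7): add — endpoints in different components.
2—5 (7): skip — 2 and 5 already connected.
6—7 (7): add — endpoints in different components.
3—8 (8): skip — 3 and 8 already connected.
3—7 (9): skip — 3 and 7 already connected.
2—7 (10): skip — 2 and 7 already connected.
3—4 (10): add — endpoints in different components.
MST edges: 2—3, 2—8, 1—5, 5—6, 1—2, 6—7, 3—4; total weight 2+4+6+6+7+7+10 = 42.

42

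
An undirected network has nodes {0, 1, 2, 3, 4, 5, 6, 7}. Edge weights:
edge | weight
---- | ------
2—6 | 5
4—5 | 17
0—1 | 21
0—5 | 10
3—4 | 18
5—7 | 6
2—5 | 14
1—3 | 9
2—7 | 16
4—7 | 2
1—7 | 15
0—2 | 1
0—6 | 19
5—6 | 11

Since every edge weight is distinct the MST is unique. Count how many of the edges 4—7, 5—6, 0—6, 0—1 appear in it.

Kruskal's algorithm — process edges by increasing weight (ties by edge label):
0—2 (1): add — endpoints in different components.
4—7 (2): add — endpoints in different components.
2—6 (5): add — endpoints in different components.
5—7 (6): add — endpoints in different components.
1—3 (9): add — endpoints in different components.
0—5 (10): add — endpoints in different components.
5—6 (11): skip — 5 and 6 already connected.
2—5 (14): skip — 2 and 5 already connected.
1—7 (15): add — endpoints in different components.
MST edge set: {0—2, 4—7, 2—6, 5—7, 1—3, 0—5, 1—7}.
Of the listed edges, {4—7} are in the MST → 1.

1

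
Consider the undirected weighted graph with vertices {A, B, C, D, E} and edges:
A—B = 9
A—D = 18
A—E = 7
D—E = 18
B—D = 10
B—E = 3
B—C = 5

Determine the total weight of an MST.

Grow the tree from C using Prim:
Step 1: frontier [B—C 5] → take B—C (5); add B.
Step 2: frontier [B—E 3, A—B 9, B—D 10] → take B—E (3); add E.
Step 3: frontier [A—B 9, B—D 10, A—E 7, D—E 18] → take A—E (7); add A.
Step 4: frontier [A—D 18, B—D 10, D—E 18] → take B—D (10); add D.
MST edges: B—C, B—E, A—E, B—D; total weight 5+3+7+10 = 25.

25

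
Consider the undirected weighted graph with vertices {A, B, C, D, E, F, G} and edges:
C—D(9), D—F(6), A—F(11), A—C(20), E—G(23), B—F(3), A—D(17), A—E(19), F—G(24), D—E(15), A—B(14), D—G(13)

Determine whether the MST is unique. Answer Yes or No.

Yes

Kruskal's algorithm — process edges by increasing weight (ties by edge label):
B—F (3): add. Components now {A} {B,F} {C} {D} {E} {G}
D—F (6): add. Components now {A} {B,D,F} {C} {E} {G}
C—D (9): add. Components now {A} {B,C,D,F} {E} {G}
A—F (11): add. Components now {A,B,C,D,F} {E} {G}
D—G (13): add. Components now {A,B,C,D,F,G} {E}
A—B (14): skip — A and B already connected.
D—E (15): add. Components now {A,B,C,D,E,F,G}
Every non-tree edge has weight strictly greater than the heaviest edge on the tree path between its endpoints, so the MST is unique.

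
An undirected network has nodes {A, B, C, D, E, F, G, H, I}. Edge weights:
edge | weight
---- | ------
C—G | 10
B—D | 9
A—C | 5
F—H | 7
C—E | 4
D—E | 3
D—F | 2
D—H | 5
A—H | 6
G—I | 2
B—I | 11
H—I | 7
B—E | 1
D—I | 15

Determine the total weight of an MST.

Kruskal's algorithm — process edges by increasing weight (ties by edge label):
B—E (1): add — endpoints in different components.
D—F (2): add — endpoints in different components.
G—I (2): add — endpoints in different components.
D—E (3): add — endpoints in different components.
C—E (4): add — endpoints in different components.
A—C (5): add — endpoints in different components.
D—H (5): add — endpoints in different components.
A—H (6): skip — A and H already connected.
F—H (7): skip — F and H already connected.
H—I (7): add — endpoints in different components.
MST edges: B—E, D—F, G—I, D—E, C—E, A—C, D—H, H—I; total weight 1+2+2+3+4+5+5+7 = 29.

29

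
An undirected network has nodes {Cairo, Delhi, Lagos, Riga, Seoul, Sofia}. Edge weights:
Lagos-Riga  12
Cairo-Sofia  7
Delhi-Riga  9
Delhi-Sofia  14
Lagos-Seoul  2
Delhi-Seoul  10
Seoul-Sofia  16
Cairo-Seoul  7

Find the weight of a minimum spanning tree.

35

Kruskal: consider edges lightest-first.
Lagos-Seoul (2): add. Components now {Riga} {Lagos,Seoul} {Delhi} {Sofia} {Cairo}
Cairo-Seoul (7): add. Components now {Riga} {Cairo,Lagos,Seoul} {Delhi} {Sofia}
Cairo-Sofia (7): add. Components now {Riga} {Cairo,Lagos,Seoul,Sofia} {Delhi}
Delhi-Riga (9): add. Components now {Delhi,Riga} {Cairo,Lagos,Seoul,Sofia}
Delhi-Seoul (10): add. Components now {Cairo,Delhi,Lagos,Riga,Seoul,Sofia}
MST edges: Lagos-Seoul, Cairo-Seoul, Cairo-Sofia, Delhi-Riga, Delhi-Seoul; total weight 2+7+7+9+10 = 35.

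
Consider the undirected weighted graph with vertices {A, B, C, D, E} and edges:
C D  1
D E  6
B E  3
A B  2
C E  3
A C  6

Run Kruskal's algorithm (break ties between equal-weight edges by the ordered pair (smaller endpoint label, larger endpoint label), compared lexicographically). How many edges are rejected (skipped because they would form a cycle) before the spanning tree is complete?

0

Kruskal's algorithm — process edges by increasing weight (ties by edge label):
C D (1): add — endpoints in different components.
A B (2): add — endpoints in different components.
B E (3): add — endpoints in different components.
C E (3): add — endpoints in different components.
Edges rejected before the tree was complete: 0.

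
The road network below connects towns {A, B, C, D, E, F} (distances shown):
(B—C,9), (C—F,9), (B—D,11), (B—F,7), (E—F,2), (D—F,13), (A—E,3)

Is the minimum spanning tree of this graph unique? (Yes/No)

Kruskal's algorithm — process edges by increasing weight (ties by edge label):
E—F (2): add — endpoints in different components.
A—E (3): add — endpoints in different components.
B—F (7): add — endpoints in different components.
B—C (9): add — endpoints in different components.
C—F (9): skip — C and F already connected.
B—D (11): add — endpoints in different components.
Non-tree edge C—F has weight 9, equal to the heaviest edge on its tree cycle — swapping gives another MST of the same weight. Not unique.

No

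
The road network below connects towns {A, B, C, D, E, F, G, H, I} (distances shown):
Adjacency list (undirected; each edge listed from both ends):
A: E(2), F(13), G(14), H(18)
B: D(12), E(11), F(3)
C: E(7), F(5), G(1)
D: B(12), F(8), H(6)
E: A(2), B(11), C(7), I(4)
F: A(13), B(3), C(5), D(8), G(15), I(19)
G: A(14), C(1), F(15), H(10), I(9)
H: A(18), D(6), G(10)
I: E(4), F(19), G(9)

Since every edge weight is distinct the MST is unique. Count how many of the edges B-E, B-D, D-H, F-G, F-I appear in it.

Kruskal: consider edges lightest-first.
C-G (1): add — endpoints in different components.
A-E (2): add — endpoints in different components.
B-F (3): add — endpoints in different components.
E-I (4): add — endpoints in different components.
C-F (5): add — endpoints in different components.
D-H (6): add — endpoints in different components.
C-E (7): add — endpoints in different components.
D-F (8): add — endpoints in different components.
MST edge set: {C-G, A-E, B-F, E-I, C-F, D-H, C-E, D-F}.
Of the listed edges, {D-H} are in the MST → 1.

1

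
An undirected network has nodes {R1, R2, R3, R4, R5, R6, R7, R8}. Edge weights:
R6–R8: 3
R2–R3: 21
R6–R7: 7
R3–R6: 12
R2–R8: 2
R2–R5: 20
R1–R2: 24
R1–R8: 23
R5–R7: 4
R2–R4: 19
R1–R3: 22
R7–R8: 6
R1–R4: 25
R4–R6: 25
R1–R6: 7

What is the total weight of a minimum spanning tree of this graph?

Kruskal: consider edges lightest-first.
R2–R8 (2): add — endpoints in different components.
R6–R8 (3): add — endpoints in different components.
R5–R7 (4): add — endpoints in different components.
R7–R8 (6): add — endpoints in different components.
R1–R6 (7): add — endpoints in different components.
R6–R7 (7): skip — R6 and R7 already connected.
R3–R6 (12): add — endpoints in different components.
R2–R4 (19): add — endpoints in different components.
MST edges: R2–R8, R6–R8, R5–R7, R7–R8, R1–R6, R3–R6, R2–R4; total weight 2+3+4+6+7+12+19 = 53.

53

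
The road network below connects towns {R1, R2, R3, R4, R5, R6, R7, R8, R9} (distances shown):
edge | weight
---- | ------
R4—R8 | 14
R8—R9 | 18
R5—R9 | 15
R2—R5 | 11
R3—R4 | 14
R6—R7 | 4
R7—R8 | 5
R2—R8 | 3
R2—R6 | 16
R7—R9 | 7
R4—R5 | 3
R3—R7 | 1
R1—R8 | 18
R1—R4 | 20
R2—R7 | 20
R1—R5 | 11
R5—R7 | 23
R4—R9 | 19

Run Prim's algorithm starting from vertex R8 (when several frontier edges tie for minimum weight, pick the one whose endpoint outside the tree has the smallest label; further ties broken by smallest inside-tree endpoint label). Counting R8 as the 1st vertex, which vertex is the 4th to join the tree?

R3

Prim, starting at R8.
Step 1: cheapest edge leaving the tree is R2—R8 (3); add R2.
Step 2: cheapest edge leaving the tree is R7—R8 (5); add R7.
Step 3: cheapest edge leaving the tree is R3—R7 (1); add R3.
Step 4: cheapest edge leaving the tree is R6—R7 (4); add R6.
Step 5: cheapest edge leaving the tree is R7—R9 (7); add R9.
Step 6: cheapest edge leaving the tree is R2—R5 (11); add R5.
Step 7: cheapest edge leaving the tree is R4—R5 (3); add R4.
Step 8: cheapest edge leaving the tree is R1—R5 (11); add R1.
Vertex order: R8, R2, R7, R3, R6, R9, R5, R4, R1. The 4th vertex is R3.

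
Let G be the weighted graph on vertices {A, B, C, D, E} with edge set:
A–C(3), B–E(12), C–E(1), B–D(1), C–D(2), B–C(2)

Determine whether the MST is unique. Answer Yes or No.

Sort edges by weight, then run Kruskal:
B–D (1): add — endpoints in different components.
C–E (1): add — endpoints in different components.
B–C (2): add — endpoints in different components.
C–D (2): skip — C and D already connected.
A–C (3): add — endpoints in different components.
Non-tree edge C–D has weight 2, equal to the heaviest edge on its tree cycle — swapping gives another MST of the same weight. Not unique.

No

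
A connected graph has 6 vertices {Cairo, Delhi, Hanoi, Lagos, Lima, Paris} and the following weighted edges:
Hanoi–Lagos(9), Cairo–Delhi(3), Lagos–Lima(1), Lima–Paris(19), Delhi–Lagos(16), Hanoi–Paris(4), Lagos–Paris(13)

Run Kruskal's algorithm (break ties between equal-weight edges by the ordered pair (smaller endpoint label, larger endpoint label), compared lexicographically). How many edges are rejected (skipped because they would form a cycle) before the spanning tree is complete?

1

Kruskal: consider edges lightest-first.
Lagos–Lima (1): add. Components now {Delhi} {Paris} {Cairo} {Lagos,Lima} {Hanoi}
Cairo–Delhi (3): add. Components now {Cairo,Delhi} {Paris} {Lagos,Lima} {Hanoi}
Hanoi–Paris (4): add. Components now {Cairo,Delhi} {Hanoi,Paris} {Lagos,Lima}
Hanoi–Lagos (9): add. Components now {Cairo,Delhi} {Hanoi,Lagos,Lima,Paris}
Lagos–Paris (13): skip — Paris and Lagos already connected.
Delhi–Lagos (16): add. Components now {Cairo,Delhi,Hanoi,Lagos,Lima,Paris}
Edges rejected before the tree was complete: 1.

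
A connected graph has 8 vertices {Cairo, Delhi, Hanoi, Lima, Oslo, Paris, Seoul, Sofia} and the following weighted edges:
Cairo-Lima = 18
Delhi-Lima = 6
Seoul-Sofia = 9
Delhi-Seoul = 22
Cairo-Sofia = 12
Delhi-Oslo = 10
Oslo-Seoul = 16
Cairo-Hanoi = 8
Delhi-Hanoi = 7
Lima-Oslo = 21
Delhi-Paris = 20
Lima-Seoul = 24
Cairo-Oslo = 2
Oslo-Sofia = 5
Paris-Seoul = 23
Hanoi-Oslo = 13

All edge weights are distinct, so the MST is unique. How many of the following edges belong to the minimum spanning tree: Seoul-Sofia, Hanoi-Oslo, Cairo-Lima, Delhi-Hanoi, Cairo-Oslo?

3

Kruskal: consider edges lightest-first.
Cairo-Oslo (2): add — endpoints in different components.
Oslo-Sofia (5): add — endpoints in different components.
Delhi-Lima (6): add — endpoints in different components.
Delhi-Hanoi (7): add — endpoints in different components.
Cairo-Hanoi (8): add — endpoints in different components.
Seoul-Sofia (9): add — endpoints in different components.
Delhi-Oslo (10): skip — Oslo and Delhi already connected.
Cairo-Sofia (12): skip — Cairo and Sofia already connected.
Hanoi-Oslo (13): skip — Oslo and Hanoi already connected.
Oslo-Seoul (16): skip — Seoul and Oslo already connected.
Cairo-Lima (18): skip — Cairo and Lima already connected.
Delhi-Paris (20): add — endpoints in different components.
MST edge set: {Cairo-Oslo, Oslo-Sofia, Delhi-Lima, Delhi-Hanoi, Cairo-Hanoi, Seoul-Sofia, Delhi-Paris}.
Of the listed edges, {Seoul-Sofia, Delhi-Hanoi, Cairo-Oslo} are in the MST → 3.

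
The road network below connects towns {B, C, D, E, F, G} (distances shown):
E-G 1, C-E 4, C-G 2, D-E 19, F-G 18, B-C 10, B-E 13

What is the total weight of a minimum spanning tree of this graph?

Prim, starting at D.
Step 1: cheapest edge leaving the tree is D-E (19); add E.
Step 2: cheapest edge leaving the tree is E-G (1); add G.
Step 3: cheapest edge leaving the tree is C-G (2); add C.
Step 4: cheapest edge leaving the tree is B-C (10); add B.
Step 5: cheapest edge leaving the tree is F-G (18); add F.
MST edges: D-E, E-G, C-G, B-C, F-G; total weight 19+1+2+10+18 = 50.

50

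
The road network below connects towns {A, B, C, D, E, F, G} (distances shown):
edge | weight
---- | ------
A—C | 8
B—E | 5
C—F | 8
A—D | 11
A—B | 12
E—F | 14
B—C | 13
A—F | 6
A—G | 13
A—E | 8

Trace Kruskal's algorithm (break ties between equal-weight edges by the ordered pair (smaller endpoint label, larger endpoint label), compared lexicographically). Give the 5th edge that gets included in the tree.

Kruskal's algorithm — process edges by increasing weight (ties by edge label):
B—E (5): add. Components now {A} {B,E} {C} {D} {F} {G}
A—F (6): add. Components now {A,F} {B,E} {C} {D} {G}
A—C (8): add. Components now {A,C,F} {B,E} {D} {G}
A—E (8): add. Components now {A,B,C,E,F} {D} {G}
C—F (8): skip — C and F already connected.
A—D (11): add. Components now {A,B,C,D,E,F} {G}
A—B (12): skip — A and B already connected.
A—G (13): add. Components now {A,B,C,D,E,F,G}
The 5th edge added is A—D.

A-D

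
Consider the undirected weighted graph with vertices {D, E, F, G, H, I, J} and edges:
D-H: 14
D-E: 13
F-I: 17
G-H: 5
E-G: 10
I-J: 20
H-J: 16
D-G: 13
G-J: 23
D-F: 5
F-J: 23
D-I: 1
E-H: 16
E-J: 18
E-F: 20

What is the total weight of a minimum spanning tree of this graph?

50

Sort edges by weight, then run Kruskal:
D-I (1): add — endpoints in different components.
D-F (5): add — endpoints in different components.
G-H (5): add — endpoints in different components.
E-G (10): add — endpoints in different components.
D-E (13): add — endpoints in different components.
D-G (13): skip — D and G already connected.
D-H (14): skip — D and H already connected.
E-H (16): skip — E and H already connected.
H-J (16): add — endpoints in different components.
MST edges: D-I, D-F, G-H, E-G, D-E, H-J; total weight 1+5+5+10+13+16 = 50.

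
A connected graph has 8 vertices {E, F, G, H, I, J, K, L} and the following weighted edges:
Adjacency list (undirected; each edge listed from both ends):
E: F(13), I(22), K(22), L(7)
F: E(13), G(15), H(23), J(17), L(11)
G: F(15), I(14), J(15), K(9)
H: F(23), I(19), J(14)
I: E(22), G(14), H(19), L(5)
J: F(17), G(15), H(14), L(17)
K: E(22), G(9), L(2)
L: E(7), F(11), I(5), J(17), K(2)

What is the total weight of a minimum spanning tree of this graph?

Prim, starting at I.
Step 1: cheapest edge leaving the tree is I—L (5); add L.
Step 2: cheapest edge leaving the tree is K—L (2); add K.
Step 3: cheapest edge leaving the tree is E—L (7); add E.
Step 4: cheapest edge leaving the tree is G—K (9); add G.
Step 5: cheapest edge leaving the tree is F—L (11); add F.
Step 6: cheapest edge leaving the tree is G—J (15); add J.
Step 7: cheapest edge leaving the tree is H—J (14); add H.
MST edges: I—L, K—L, E—L, G—K, F—L, G—J, H—J; total weight 5+2+7+9+11+15+14 = 63.

63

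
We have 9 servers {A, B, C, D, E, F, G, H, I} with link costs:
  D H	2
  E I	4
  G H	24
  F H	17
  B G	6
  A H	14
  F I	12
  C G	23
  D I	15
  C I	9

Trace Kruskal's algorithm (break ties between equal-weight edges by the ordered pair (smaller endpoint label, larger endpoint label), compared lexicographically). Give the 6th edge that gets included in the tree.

A-H

Kruskal: consider edges lightest-first.
D H (2): add — endpoints in different components.
E I (4): add — endpoints in different components.
B G (6): add — endpoints in different components.
C I (9): add — endpoints in different components.
F I (12): add — endpoints in different components.
A H (14): add — endpoints in different components.
D I (15): add — endpoints in different components.
F H (17): skip — F and H already connected.
C G (23): add — endpoints in different components.
The 6th edge added is A H.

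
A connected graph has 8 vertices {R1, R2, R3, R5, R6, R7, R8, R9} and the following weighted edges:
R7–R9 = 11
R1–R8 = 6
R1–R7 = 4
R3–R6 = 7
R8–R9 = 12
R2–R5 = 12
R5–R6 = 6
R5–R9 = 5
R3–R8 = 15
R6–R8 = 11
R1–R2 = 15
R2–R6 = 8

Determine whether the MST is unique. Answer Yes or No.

Kruskal: consider edges lightest-first.
R1–R7 (4): add — endpoints in different components.
R5–R9 (5): add — endpoints in different components.
R1–R8 (6): add — endpoints in different components.
R5–R6 (6): add — endpoints in different components.
R3–R6 (7): add — endpoints in different components.
R2–R6 (8): add — endpoints in different components.
R6–R8 (11): add — endpoints in different components.
Non-tree edge R7–R9 has weight 11, equal to the heaviest edge on its tree cycle — swapping gives another MST of the same weight. Not unique.

No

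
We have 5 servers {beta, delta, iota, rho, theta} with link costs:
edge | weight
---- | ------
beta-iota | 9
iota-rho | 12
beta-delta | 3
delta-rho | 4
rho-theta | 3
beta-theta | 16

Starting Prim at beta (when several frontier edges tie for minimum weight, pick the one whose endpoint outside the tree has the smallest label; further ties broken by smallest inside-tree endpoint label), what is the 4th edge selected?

Grow the tree from beta using Prim:
Step 1: frontier [beta-delta 3, beta-iota 9, beta-theta 16] → take beta-delta (3); add delta.
Step 2: frontier [beta-iota 9, beta-theta 16, delta-rho 4] → take delta-rho (4); add rho.
Step 3: frontier [beta-iota 9, beta-theta 16, rho-theta 3, iota-rho 12] → take rho-theta (3); add theta.
Step 4: frontier [beta-iota 9, iota-rho 12] → take beta-iota (9); add iota.
The 4th edge added is beta-iota.

beta-iota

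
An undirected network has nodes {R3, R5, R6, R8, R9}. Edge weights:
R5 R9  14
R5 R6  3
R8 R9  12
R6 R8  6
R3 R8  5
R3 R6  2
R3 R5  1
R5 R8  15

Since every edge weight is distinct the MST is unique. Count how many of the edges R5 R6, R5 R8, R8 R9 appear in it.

Sort edges by weight, then run Kruskal:
R3 R5 (1): add. Components now {R6} {R3,R5} {R8} {R9}
R3 R6 (2): add. Components now {R3,R5,R6} {R8} {R9}
R5 R6 (3): skip — R6 and R5 already connected.
R3 R8 (5): add. Components now {R3,R5,R6,R8} {R9}
R6 R8 (6): skip — R6 and R8 already connected.
R8 R9 (12): add. Components now {R3,R5,R6,R8,R9}
MST edge set: {R3 R5, R3 R6, R3 R8, R8 R9}.
Of the listed edges, {R8 R9} are in the MST → 1.

1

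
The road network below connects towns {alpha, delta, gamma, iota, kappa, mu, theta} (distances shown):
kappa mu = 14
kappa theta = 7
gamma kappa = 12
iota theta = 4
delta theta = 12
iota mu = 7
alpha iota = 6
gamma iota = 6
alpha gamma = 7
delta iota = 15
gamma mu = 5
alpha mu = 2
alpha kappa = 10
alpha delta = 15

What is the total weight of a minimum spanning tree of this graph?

Kruskal: consider edges lightest-first.
alpha mu (2): add. Components now {theta} {alpha,mu} {iota} {kappa} {delta} {gamma}
iota theta (4): add. Components now {iota,theta} {alpha,mu} {kappa} {delta} {gamma}
gamma mu (5): add. Components now {iota,theta} {alpha,gamma,mu} {kappa} {delta}
alpha iota (6): add. Components now {alpha,gamma,iota,mu,theta} {kappa} {delta}
gamma iota (6): skip — iota and gamma already connected.
alpha gamma (7): skip — alpha and gamma already connected.
iota mu (7): skip — mu and iota already connected.
kappa theta (7): add. Components now {alpha,gamma,iota,kappa,mu,theta} {delta}
alpha kappa (10): skip — alpha and kappa already connected.
delta theta (12): add. Components now {alpha,delta,gamma,iota,kappa,mu,theta}
MST edges: alpha mu, iota theta, gamma mu, alpha iota, kappa theta, delta theta; total weight 2+4+5+6+7+12 = 36.

36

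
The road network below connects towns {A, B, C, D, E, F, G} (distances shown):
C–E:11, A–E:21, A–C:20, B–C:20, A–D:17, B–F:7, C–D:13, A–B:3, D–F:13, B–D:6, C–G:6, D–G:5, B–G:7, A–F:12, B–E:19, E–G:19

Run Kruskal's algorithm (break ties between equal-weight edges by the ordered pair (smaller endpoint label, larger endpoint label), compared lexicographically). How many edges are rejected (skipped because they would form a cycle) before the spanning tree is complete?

1

Kruskal: consider edges lightest-first.
A–B (3): add — endpoints in different components.
D–G (5): add — endpoints in different components.
B–D (6): add — endpoints in different components.
C–G (6): add — endpoints in different components.
B–F (7): add — endpoints in different components.
B–G (7): skip — B and G already connected.
C–E (11): add — endpoints in different components.
Edges rejected before the tree was complete: 1.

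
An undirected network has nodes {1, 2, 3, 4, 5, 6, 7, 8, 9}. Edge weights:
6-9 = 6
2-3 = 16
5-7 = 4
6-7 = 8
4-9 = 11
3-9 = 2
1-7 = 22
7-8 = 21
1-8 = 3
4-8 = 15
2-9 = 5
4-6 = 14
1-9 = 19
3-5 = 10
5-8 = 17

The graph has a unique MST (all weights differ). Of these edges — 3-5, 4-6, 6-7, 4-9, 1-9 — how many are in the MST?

Kruskal: consider edges lightest-first.
3-9 (2): add — endpoints in different components.
1-8 (3): add — endpoints in different components.
5-7 (4): add — endpoints in different components.
2-9 (5): add — endpoints in different components.
6-9 (6): add — endpoints in different components.
6-7 (8): add — endpoints in different components.
3-5 (10): skip — 3 and 5 already connected.
4-9 (11): add — endpoints in different components.
4-6 (14): skip — 4 and 6 already connected.
4-8 (15): add — endpoints in different components.
MST edge set: {3-9, 1-8, 5-7, 2-9, 6-9, 6-7, 4-9, 4-8}.
Of the listed edges, {6-7, 4-9} are in the MST → 2.

2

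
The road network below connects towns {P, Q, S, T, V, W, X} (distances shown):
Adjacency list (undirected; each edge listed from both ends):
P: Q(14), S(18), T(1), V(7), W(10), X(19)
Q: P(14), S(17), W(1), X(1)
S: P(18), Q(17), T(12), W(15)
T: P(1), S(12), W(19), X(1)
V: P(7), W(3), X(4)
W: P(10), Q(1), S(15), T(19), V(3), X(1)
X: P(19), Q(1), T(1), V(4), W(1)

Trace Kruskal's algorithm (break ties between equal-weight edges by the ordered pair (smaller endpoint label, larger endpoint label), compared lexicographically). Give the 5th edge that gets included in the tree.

V-W

Sort edges by weight, then run Kruskal:
P T (1): add — endpoints in different components.
Q W (1): add — endpoints in different components.
Q X (1): add — endpoints in different components.
T X (1): add — endpoints in different components.
W X (1): skip — X and W already connected.
V W (3): add — endpoints in different components.
V X (4): skip — X and V already connected.
P V (7): skip — P and V already connected.
P W (10): skip — P and W already connected.
S T (12): add — endpoints in different components.
The 5th edge added is V W.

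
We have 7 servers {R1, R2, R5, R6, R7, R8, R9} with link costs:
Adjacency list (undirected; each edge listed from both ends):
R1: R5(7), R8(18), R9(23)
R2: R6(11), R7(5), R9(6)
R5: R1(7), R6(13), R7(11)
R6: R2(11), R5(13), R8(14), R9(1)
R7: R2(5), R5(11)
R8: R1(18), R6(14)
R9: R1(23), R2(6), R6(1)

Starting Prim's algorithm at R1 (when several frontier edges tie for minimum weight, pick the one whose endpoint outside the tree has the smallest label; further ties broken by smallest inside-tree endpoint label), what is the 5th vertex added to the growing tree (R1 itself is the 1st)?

Prim's algorithm from R1:
Step 1: cheapest edge leaving the tree is R1 R5 (7); add R5.
Step 2: cheapest edge leaving the tree is R5 R7 (11); add R7.
Step 3: cheapest edge leaving the tree is R2 R7 (5); add R2.
Step 4: cheapest edge leaving the tree is R2 R9 (6); add R9.
Step 5: cheapest edge leaving the tree is R6 R9 (1); add R6.
Step 6: cheapest edge leaving the tree is R6 R8 (14); add R8.
Vertex order: R1, R5, R7, R2, R9, R6, R8. The 5th vertex is R9.

R9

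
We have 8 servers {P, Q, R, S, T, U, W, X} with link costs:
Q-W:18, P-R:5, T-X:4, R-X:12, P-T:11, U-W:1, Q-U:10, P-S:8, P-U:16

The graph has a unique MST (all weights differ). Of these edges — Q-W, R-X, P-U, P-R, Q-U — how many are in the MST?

Kruskal's algorithm — process edges by increasing weight (ties by edge label):
U-W (1): add — endpoints in different components.
T-X (4): add — endpoints in different components.
P-R (5): add — endpoints in different components.
P-S (8): add — endpoints in different components.
Q-U (10): add — endpoints in different components.
P-T (11): add — endpoints in different components.
R-X (12): skip — X and R already connected.
P-U (16): add — endpoints in different components.
MST edge set: {U-W, T-X, P-R, P-S, Q-U, P-T, P-U}.
Of the listed edges, {P-U, P-R, Q-U} are in the MST → 3.

3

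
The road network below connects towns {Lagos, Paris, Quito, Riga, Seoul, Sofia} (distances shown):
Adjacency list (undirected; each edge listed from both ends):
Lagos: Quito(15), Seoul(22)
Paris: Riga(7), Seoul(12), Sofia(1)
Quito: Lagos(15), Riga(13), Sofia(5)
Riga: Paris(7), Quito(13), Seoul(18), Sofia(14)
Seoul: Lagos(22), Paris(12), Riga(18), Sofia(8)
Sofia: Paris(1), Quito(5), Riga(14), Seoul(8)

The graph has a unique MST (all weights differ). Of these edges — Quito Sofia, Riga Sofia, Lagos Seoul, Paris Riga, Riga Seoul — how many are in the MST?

2

Sort edges by weight, then run Kruskal:
Paris Sofia (1): add — endpoints in different components.
Quito Sofia (5): add — endpoints in different components.
Paris Riga (7): add — endpoints in different components.
Seoul Sofia (8): add — endpoints in different components.
Paris Seoul (12): skip — Seoul and Paris already connected.
Quito Riga (13): skip — Riga and Quito already connected.
Riga Sofia (14): skip — Sofia and Riga already connected.
Lagos Quito (15): add — endpoints in different components.
MST edge set: {Paris Sofia, Quito Sofia, Paris Riga, Seoul Sofia, Lagos Quito}.
Of the listed edges, {Quito Sofia, Paris Riga} are in the MST → 2.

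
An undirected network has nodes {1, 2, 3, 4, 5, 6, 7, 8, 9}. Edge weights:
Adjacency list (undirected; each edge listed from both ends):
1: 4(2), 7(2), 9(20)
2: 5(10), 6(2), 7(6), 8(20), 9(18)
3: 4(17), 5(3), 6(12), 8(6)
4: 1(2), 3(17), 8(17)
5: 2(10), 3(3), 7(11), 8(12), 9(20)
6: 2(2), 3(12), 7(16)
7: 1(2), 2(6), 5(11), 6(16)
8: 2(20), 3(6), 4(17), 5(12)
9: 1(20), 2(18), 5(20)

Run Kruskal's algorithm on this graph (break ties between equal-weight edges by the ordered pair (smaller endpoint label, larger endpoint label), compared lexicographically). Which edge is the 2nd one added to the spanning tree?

Kruskal's algorithm — process edges by increasing weight (ties by edge label):
1–4 (2): add — endpoints in different components.
1–7 (2): add — endpoints in different components.
2–6 (2): add — endpoints in different components.
3–5 (3): add — endpoints in different components.
2–7 (6): add — endpoints in different components.
3–8 (6): add — endpoints in different components.
2–5 (10): add — endpoints in different components.
5–7 (11): skip — 5 and 7 already connected.
3–6 (12): skip — 3 and 6 already connected.
5–8 (12): skip — 5 and 8 already connected.
6–7 (16): skip — 6 and 7 already connected.
3–4 (17): skip — 3 and 4 already connected.
4–8 (17): skip — 4 and 8 already connected.
2–9 (18): add — endpoints in different components.
The 2nd edge added is 1–7.

1-7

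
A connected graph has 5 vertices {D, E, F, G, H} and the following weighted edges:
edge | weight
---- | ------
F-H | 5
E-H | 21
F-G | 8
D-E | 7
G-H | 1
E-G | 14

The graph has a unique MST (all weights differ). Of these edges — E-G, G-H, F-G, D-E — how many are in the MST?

3

Kruskal: consider edges lightest-first.
G-H (1): add. Components now {D} {E} {F} {G,H}
F-H (5): add. Components now {D} {E} {F,G,H}
D-E (7): add. Components now {D,E} {F,G,H}
F-G (8): skip — F and G already connected.
E-G (14): add. Components now {D,E,F,G,H}
MST edge set: {G-H, F-H, D-E, E-G}.
Of the listed edges, {E-G, G-H, D-E} are in the MST → 3.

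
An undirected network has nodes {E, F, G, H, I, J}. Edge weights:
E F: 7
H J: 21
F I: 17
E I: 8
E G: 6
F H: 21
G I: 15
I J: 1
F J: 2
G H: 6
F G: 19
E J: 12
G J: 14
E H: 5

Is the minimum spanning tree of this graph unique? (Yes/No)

No

Kruskal: consider edges lightest-first.
I J (1): add — endpoints in different components.
F J (2): add — endpoints in different components.
E H (5): add — endpoints in different components.
E G (6): add — endpoints in different components.
G H (6): skip — G and H already connected.
E F (7): add — endpoints in different components.
Non-tree edge G H has weight 6, equal to the heaviest edge on its tree cycle — swapping gives another MST of the same weight. Not unique.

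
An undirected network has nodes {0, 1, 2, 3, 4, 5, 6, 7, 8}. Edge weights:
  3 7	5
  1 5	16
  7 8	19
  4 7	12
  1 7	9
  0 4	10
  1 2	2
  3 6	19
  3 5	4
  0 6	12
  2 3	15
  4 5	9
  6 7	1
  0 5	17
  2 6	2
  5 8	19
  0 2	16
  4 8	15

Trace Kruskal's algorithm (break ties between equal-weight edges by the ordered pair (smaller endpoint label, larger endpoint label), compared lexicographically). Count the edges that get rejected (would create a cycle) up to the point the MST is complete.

Kruskal: consider edges lightest-first.
6 7 (1): add — endpoints in different components.
1 2 (2): add — endpoints in different components.
2 6 (2): add — endpoints in different components.
3 5 (4): add — endpoints in different components.
3 7 (5): add — endpoints in different components.
1 7 (9): skip — 1 and 7 already connected.
4 5 (9): add — endpoints in different components.
0 4 (10): add — endpoints in different components.
0 6 (12): skip — 0 and 6 already connected.
4 7 (12): skip — 4 and 7 already connected.
2 3 (15): skip — 2 and 3 already connected.
4 8 (15): add — endpoints in different components.
Edges rejected before the tree was complete: 4.

4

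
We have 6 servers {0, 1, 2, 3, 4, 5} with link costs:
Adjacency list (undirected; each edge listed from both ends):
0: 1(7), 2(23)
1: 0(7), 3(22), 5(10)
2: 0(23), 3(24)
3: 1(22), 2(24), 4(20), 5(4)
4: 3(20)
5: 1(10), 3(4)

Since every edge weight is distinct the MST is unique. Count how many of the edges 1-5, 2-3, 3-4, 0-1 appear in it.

Kruskal's algorithm — process edges by increasing weight (ties by edge label):
3-5 (4): add. Components now {0} {1} {2} {3,5} {4}
0-1 (7): add. Components now {0,1} {2} {3,5} {4}
1-5 (10): add. Components now {0,1,3,5} {2} {4}
3-4 (20): add. Components now {0,1,3,4,5} {2}
1-3 (22): skip — 1 and 3 already connected.
0-2 (23): add. Components now {0,1,2,3,4,5}
MST edge set: {3-5, 0-1, 1-5, 3-4, 0-2}.
Of the listed edges, {1-5, 3-4, 0-1} are in the MST → 3.

3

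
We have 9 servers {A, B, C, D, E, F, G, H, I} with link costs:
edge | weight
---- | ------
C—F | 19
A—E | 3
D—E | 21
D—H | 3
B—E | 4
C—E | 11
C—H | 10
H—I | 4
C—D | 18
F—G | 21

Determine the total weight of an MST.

Sort edges by weight, then run Kruskal:
A—E (3): add — endpoints in different components.
D—H (3): add — endpoints in different components.
B—E (4): add — endpoints in different components.
H—I (4): add — endpoints in different components.
C—H (10): add — endpoints in different components.
C—E (11): add — endpoints in different components.
C—D (18): skip — C and D already connected.
C—F (19): add — endpoints in different components.
D—E (21): skip — D and E already connected.
F—G (21): add — endpoints in different components.
MST edges: A—E, D—H, B—E, H—I, C—H, C—E, C—F, F—G; total weight 3+3+4+4+10+11+19+21 = 75.

75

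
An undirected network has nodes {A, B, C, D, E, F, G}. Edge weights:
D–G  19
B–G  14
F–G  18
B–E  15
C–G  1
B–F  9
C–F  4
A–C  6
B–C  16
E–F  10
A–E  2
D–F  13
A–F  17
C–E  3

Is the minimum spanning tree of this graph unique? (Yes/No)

Yes

Kruskal: consider edges lightest-first.
C–G (1): add. Components now {A} {B} {C,G} {D} {E} {F}
A–E (2): add. Components now {A,E} {B} {C,G} {D} {F}
C–E (3): add. Components now {A,C,E,G} {B} {D} {F}
C–F (4): add. Components now {A,C,E,F,G} {B} {D}
A–C (6): skip — A and C already connected.
B–F (9): add. Components now {A,B,C,E,F,G} {D}
E–F (10): skip — E and F already connected.
D–F (13): add. Components now {A,B,C,D,E,F,G}
Every non-tree edge has weight strictly greater than the heaviest edge on the tree path between its endpoints, so the MST is unique.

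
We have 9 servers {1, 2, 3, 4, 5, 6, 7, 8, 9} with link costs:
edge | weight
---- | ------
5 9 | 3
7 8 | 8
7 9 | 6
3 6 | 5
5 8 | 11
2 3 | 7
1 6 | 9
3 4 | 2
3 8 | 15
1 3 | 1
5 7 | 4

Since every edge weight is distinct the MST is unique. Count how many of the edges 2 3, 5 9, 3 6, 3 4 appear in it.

Kruskal's algorithm — process edges by increasing weight (ties by edge label):
1 3 (1): add — endpoints in different components.
3 4 (2): add — endpoints in different components.
5 9 (3): add — endpoints in different components.
5 7 (4): add — endpoints in different components.
3 6 (5): add — endpoints in different components.
7 9 (6): skip — 7 and 9 already connected.
2 3 (7): add — endpoints in different components.
7 8 (8): add — endpoints in different components.
1 6 (9): skip — 1 and 6 already connected.
5 8 (11): skip — 5 and 8 already connected.
3 8 (15): add — endpoints in different components.
MST edge set: {1 3, 3 4, 5 9, 5 7, 3 6, 2 3, 7 8, 3 8}.
Of the listed edges, {2 3, 5 9, 3 6, 3 4} are in the MST → 4.

4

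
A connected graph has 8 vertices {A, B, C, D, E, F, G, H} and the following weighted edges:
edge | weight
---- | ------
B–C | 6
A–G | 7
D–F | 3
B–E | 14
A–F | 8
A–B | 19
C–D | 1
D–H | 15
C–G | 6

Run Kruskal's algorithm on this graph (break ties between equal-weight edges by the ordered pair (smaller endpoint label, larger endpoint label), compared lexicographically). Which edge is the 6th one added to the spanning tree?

Sort edges by weight, then run Kruskal:
C–D (1): add — endpoints in different components.
D–F (3): add — endpoints in different components.
B–C (6): add — endpoints in different components.
C–G (6): add — endpoints in different components.
A–G (7): add — endpoints in different components.
A–F (8): skip — A and F already connected.
B–E (14): add — endpoints in different components.
D–H (15): add — endpoints in different components.
The 6th edge added is B–E.

B-E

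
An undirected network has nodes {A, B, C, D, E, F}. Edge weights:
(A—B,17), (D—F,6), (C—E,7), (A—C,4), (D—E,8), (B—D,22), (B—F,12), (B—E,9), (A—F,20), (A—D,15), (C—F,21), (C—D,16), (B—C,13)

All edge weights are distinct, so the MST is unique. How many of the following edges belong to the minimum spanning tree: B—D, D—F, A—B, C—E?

Kruskal: consider edges lightest-first.
A—C (4): add — endpoints in different components.
D—F (6): add — endpoints in different components.
C—E (7): add — endpoints in different components.
D—E (8): add — endpoints in different components.
B—E (9): add — endpoints in different components.
MST edge set: {A—C, D—F, C—E, D—E, B—E}.
Of the listed edges, {D—F, C—E} are in the MST → 2.

2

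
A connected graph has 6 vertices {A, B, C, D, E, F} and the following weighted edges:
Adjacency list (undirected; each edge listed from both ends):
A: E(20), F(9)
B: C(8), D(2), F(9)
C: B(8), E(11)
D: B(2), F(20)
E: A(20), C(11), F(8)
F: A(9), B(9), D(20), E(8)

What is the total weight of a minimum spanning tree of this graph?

36

Grow the tree from B using Prim:
Step 1: frontier [B-D 2, B-C 8, B-F 9] → take B-D (2); add D.
Step 2: frontier [B-C 8, B-F 9, D-F 20] → take B-C (8); add C.
Step 3: frontier [B-F 9, C-E 11, D-F 20] → take B-F (9); add F.
Step 4: frontier [C-E 11, E-F 8, A-F 9] → take E-F (8); add E.
Step 5: frontier [A-E 20, A-F 9] → take A-F (9); add A.
MST edges: B-D, B-C, B-F, E-F, A-F; total weight 2+8+9+8+9 = 36.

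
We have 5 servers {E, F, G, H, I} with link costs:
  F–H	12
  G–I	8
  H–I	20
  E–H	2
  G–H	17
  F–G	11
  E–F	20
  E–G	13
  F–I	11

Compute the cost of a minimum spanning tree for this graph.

Grow the tree from H using Prim:
Step 1: frontier [E–H 2, F–H 12, G–H 17, H–I 20] → take E–H (2); add E.
Step 2: frontier [E–G 13, E–F 20, F–H 12, G–H 17, H–I 20] → take F–H (12); add F.
Step 3: frontier [E–G 13, F–G 11, F–I 11, G–H 17, H–I 20] → take F–G (11); add G.
Step 4: frontier [F–I 11, G–I 8, H–I 20] → take G–I (8); add I.
MST edges: E–H, F–H, F–G, G–I; total weight 2+12+11+8 = 33.

33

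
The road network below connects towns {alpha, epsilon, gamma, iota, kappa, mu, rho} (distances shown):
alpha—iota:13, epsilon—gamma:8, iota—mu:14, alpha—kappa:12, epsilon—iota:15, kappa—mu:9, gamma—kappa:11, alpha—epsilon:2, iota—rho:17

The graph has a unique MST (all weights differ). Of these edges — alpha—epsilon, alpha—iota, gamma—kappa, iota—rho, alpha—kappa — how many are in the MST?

Sort edges by weight, then run Kruskal:
alpha—epsilon (2): add — endpoints in different components.
epsilon—gamma (8): add — endpoints in different components.
kappa—mu (9): add — endpoints in different components.
gamma—kappa (11): add — endpoints in different components.
alpha—kappa (12): skip — alpha and kappa already connected.
alpha—iota (13): add — endpoints in different components.
iota—mu (14): skip — iota and mu already connected.
epsilon—iota (15): skip — epsilon and iota already connected.
iota—rho (17): add — endpoints in different components.
MST edge set: {alpha—epsilon, epsilon—gamma, kappa—mu, gamma—kappa, alpha—iota, iota—rho}.
Of the listed edges, {alpha—epsilon, alpha—iota, gamma—kappa, iota—rho} are in the MST → 4.

4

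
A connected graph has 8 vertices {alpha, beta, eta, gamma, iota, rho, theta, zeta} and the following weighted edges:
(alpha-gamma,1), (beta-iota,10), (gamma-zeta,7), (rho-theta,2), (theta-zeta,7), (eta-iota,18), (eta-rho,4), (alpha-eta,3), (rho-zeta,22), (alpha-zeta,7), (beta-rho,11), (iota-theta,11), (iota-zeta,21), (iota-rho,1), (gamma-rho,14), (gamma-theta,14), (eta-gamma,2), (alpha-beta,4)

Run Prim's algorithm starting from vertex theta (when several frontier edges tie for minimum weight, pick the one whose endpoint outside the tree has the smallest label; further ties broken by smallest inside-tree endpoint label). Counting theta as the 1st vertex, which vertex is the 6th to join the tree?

alpha

Grow the tree from theta using Prim:
Step 1: cheapest edge leaving the tree is rho-theta (2); add rho.
Step 2: cheapest edge leaving the tree is iota-rho (1); add iota.
Step 3: cheapest edge leaving the tree is eta-rho (4); add eta.
Step 4: cheapest edge leaving the tree is eta-gamma (2); add gamma.
Step 5: cheapest edge leaving the tree is alpha-gamma (1); add alpha.
Step 6: cheapest edge leaving the tree is alpha-beta (4); add beta.
Step 7: cheapest edge leaving the tree is alpha-zeta (7); add zeta.
Vertex order: theta, rho, iota, eta, gamma, alpha, beta, zeta. The 6th vertex is alpha.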